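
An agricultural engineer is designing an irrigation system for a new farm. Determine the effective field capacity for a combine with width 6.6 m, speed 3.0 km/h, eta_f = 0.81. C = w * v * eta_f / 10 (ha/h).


C = w * v * eta_f / 10
  = 6.6 * 3.0 * 0.81 / 10
  = 16.04 / 10
  = 1.60 ha/h


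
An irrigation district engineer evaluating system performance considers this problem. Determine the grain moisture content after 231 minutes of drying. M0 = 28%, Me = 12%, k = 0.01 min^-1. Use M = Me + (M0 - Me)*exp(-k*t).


M = Me + (M0 - Me) * e^(-k*t)
  = 12 + (28 - 12) * e^(-0.01*231)
  = 12 + 16 * e^(-2.310)
  = 12 + 16 * 0.09926
  = 12 + 1.5882
  = 13.59%


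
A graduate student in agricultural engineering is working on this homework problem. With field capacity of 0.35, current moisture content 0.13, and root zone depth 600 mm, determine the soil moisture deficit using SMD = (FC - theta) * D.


SMD = (FC - theta) * D
    = (0.35 - 0.13) * 600
    = 0.220 * 600
    = 132 mm


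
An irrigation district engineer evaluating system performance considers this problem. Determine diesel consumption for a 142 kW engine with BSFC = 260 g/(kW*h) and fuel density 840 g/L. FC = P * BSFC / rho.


FC = P * BSFC / rho_fuel
   = 142 * 260 / 840
   = 36920 / 840
   = 43.95 L/h


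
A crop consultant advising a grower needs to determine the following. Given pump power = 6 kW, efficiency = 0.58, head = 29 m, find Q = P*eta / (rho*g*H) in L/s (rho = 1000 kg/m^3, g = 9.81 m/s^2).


Q = (P * 1000 * eta) / (rho * g * H)
  = (6 * 1000 * 0.58) / (1000 * 9.81 * 29)
  = 3480 / 284490
  = 0.01223 m^3/s = 12.23 L/s


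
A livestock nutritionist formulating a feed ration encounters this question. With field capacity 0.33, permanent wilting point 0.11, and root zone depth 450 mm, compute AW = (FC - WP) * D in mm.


AW = (FC - WP) * D
   = (0.33 - 0.11) * 450
   = 0.22 * 450
   = 99 mm


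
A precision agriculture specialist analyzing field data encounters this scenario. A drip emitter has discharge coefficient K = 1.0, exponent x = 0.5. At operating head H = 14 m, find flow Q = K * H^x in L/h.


Q = K * H^x
  = 1.0 * 14^0.5
  = 1.0 * 3.7417
  = 3.74 L/h


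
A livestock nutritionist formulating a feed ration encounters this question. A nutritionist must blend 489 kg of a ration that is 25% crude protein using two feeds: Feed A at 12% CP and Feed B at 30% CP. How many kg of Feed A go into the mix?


parts_A = CP_b - target = 30 - 25 = 5
parts_B = target - CP_a = 25 - 12 = 13
total_parts = 5 + 13 = 18
Feed A = 489 * 5 / 18 = 135.83 kg
Feed B = 489 * 13 / 18 = 353.17 kg

135.83 kg


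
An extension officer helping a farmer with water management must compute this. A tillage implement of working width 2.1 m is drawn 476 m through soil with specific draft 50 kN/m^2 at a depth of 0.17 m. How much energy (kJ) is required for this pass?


E = k * d * w * L
  = 50 * 0.17 * 2.1 * 476
  = 8496.60 kJ


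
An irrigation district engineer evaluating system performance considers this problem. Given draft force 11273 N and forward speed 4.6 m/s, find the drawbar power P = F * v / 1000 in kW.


P = F * v / 1000
  = 11273 * 4.6 / 1000
  = 51855.80 / 1000
  = 51.86 kW


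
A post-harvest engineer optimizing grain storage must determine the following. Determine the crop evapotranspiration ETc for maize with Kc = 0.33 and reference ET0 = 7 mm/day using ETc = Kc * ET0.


ETc = Kc * ET0
    = 0.33 * 7
    = 2.31 mm/day


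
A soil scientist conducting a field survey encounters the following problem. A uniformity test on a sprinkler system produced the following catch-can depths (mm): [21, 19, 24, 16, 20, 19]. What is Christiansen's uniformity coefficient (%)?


xbar = 119 / 6 = 19.833
sum|xi - xbar| = 11
CU = 100 * (1 - 11 / (6 * 19.833))
   = 100 * (1 - 0.0924)
   = 90.76%


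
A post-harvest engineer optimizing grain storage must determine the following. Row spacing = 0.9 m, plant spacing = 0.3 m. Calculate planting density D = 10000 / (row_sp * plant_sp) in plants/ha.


D = 10000 / (row_sp * plant_sp)
  = 10000 / (0.9 * 0.3)
  = 10000 / 0.2700
  = 37037.04 plants/ha


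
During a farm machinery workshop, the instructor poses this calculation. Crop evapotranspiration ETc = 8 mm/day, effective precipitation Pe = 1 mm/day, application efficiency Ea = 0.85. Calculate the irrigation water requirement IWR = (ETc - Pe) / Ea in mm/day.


IWR = (ETc - Pe) / Ea
    = (8 - 1) / 0.85
    = 7 / 0.85
    = 8.24 mm/day


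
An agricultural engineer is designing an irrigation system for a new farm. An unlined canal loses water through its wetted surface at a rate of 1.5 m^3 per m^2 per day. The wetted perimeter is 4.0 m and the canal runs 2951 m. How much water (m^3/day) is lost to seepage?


S = C * P * L
  = 1.5 * 4.0 * 2951
  = 17706 m^3/day


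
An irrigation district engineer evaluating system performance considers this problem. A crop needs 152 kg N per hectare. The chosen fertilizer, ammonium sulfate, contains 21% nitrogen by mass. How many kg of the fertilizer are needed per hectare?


Rate = N_required / (N_content / 100)
     = 152 / (21 / 100)
     = 152 / 0.21
     = 723.81 kg/ha


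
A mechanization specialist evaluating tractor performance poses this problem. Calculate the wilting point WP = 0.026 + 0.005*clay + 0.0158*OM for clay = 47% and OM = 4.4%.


WP = 0.026 + 0.005*47 + 0.0158*4.4
   = 0.026 + 0.2350 + 0.0695
   = 0.3305


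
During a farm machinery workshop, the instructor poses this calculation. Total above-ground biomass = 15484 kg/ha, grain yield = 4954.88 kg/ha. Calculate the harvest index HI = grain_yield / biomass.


HI = grain_yield / biomass
   = 4954.88 / 15484
   = 0.32


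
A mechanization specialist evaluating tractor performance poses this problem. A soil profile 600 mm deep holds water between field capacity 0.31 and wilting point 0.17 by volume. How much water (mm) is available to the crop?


AW = (FC - WP) * D
   = (0.31 - 0.17) * 600
   = 0.14 * 600
   = 84 mm


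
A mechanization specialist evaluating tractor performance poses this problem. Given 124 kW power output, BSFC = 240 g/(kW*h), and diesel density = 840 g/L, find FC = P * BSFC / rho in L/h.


FC = P * BSFC / rho_fuel
   = 124 * 240 / 840
   = 29760 / 840
   = 35.43 L/h


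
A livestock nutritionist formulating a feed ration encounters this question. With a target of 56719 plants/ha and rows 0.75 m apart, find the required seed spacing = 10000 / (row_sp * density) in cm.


spacing = 10000 / (row_sp * density)
        = 10000 / (0.75 * 56719)
        = 10000 / 42539.25
        = 0.23508 m = 23.51 cm


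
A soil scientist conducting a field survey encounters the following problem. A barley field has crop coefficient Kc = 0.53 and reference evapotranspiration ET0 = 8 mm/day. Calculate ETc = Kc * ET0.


ETc = Kc * ET0
    = 0.53 * 8
    = 4.24 mm/day


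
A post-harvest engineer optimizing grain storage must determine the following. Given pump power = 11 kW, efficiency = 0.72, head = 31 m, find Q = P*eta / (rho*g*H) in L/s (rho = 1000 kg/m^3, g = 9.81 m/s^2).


Q = (P * 1000 * eta) / (rho * g * H)
  = (11 * 1000 * 0.72) / (1000 * 9.81 * 31)
  = 7920 / 304110
  = 0.02604 m^3/s = 26.04 L/s


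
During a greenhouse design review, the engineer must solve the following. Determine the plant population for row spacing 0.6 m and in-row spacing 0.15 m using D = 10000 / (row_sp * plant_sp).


D = 10000 / (row_sp * plant_sp)
  = 10000 / (0.6 * 0.15)
  = 10000 / 0.0900
  = 111111.11 plants/ha


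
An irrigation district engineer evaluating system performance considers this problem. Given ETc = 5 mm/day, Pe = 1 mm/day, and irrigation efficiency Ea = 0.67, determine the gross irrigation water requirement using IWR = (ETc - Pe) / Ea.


IWR = (ETc - Pe) / Ea
    = (5 - 1) / 0.67
    = 4 / 0.67
    = 5.97 mm/day


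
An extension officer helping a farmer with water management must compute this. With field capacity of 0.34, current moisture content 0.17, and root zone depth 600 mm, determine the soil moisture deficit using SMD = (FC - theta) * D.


SMD = (FC - theta) * D
    = (0.34 - 0.17) * 600
    = 0.170 * 600
    = 102 mm


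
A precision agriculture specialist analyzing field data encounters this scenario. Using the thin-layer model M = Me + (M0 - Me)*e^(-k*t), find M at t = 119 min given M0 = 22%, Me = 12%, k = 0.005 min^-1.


M = Me + (M0 - Me) * e^(-k*t)
  = 12 + (22 - 12) * e^(-0.005*119)
  = 12 + 10 * e^(-0.595)
  = 12 + 10 * 0.55156
  = 12 + 5.5156
  = 17.52%


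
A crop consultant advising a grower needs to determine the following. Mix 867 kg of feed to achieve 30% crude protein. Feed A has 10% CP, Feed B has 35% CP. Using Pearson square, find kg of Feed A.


parts_A = CP_b - target = 35 - 30 = 5
parts_B = target - CP_a = 30 - 10 = 20
total_parts = 5 + 20 = 25
Feed A = 867 * 5 / 25 = 173.40 kg
Feed B = 867 * 20 / 25 = 693.60 kg

173.40 kg


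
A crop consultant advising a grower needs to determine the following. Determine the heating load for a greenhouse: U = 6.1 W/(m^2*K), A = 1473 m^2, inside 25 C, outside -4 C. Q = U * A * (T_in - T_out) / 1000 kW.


dT = 25 - (-4) = 29 K
Q = U * A * dT
  = 6.1 * 1473 * 29
  = 260573.70 W = 260.57 kW


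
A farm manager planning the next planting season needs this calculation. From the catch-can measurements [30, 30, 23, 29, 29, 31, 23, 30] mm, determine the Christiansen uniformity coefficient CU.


xbar = 225 / 8 = 28.125
sum|xi - xbar| = 20.500
CU = 100 * (1 - 20.500 / (8 * 28.125))
   = 100 * (1 - 0.0911)
   = 90.89%


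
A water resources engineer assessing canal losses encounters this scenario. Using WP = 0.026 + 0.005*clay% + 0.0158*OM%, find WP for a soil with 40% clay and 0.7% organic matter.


WP = 0.026 + 0.005*40 + 0.0158*0.7
   = 0.026 + 0.2000 + 0.0111
   = 0.2371


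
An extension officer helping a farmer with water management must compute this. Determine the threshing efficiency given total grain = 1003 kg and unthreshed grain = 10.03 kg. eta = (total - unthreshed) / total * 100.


eta = (total - unthreshed) / total * 100
    = (1003 - 10.03) / 1003 * 100
    = 992.97 / 1003 * 100
    = 99%


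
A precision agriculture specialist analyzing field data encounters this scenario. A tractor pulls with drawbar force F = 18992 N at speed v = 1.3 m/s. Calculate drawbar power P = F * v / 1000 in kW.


P = F * v / 1000
  = 18992 * 1.3 / 1000
  = 24689.60 / 1000
  = 24.69 kW


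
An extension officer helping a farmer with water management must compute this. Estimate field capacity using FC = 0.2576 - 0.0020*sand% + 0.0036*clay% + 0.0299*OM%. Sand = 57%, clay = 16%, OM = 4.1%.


FC = 0.2576 - 0.0020*57 + 0.0036*16 + 0.0299*4.1
   = 0.2576 - 0.1140 + 0.0576 + 0.1226
   = 0.3238


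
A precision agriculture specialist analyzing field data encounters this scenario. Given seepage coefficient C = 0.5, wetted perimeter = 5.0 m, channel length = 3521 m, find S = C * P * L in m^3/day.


S = C * P * L
  = 0.5 * 5.0 * 3521
  = 8802.50 m^3/day


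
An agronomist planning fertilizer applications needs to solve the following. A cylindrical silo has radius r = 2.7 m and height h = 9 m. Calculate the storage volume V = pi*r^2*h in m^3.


V = pi * r^2 * h
  = pi * 2.7^2 * 9
  = pi * 7.29 * 9
  = 206.12 m^3


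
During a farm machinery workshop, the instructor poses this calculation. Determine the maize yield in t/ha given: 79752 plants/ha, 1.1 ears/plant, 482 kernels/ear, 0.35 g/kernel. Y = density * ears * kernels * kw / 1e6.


Y = density * ears * kernels * kw
  = 79752 * 1.1 * 482 * 0.35 g/ha
  = 14799578.64 g/ha
  = 14799.58 kg/ha = 14.80 t/ha


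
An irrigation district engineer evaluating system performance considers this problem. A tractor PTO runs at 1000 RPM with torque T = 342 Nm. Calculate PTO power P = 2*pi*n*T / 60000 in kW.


P = 2*pi*n*T / 60000
  = 2*pi * 1000 * 342 / 60000
  = 2148849.38 / 60000
  = 35.81 kW


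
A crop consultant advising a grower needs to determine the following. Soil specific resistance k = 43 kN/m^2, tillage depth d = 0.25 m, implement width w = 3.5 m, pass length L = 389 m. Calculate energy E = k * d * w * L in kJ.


E = k * d * w * L
  = 43 * 0.25 * 3.5 * 389
  = 14636.13 kJ


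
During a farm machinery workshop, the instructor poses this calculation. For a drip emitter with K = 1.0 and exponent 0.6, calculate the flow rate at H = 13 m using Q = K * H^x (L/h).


Q = K * H^x
  = 1.0 * 13^0.6
  = 1.0 * 4.6598
  = 4.66 L/h


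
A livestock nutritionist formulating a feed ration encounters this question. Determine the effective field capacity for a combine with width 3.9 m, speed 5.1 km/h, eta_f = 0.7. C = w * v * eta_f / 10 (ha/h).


C = w * v * eta_f / 10
  = 3.9 * 5.1 * 0.7 / 10
  = 13.92 / 10
  = 1.39 ha/h


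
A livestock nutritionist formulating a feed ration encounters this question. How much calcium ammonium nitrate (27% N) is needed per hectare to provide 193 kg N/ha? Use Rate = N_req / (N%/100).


Rate = N_required / (N_content / 100)
     = 193 / (27 / 100)
     = 193 / 0.27
     = 714.81 kg/ha


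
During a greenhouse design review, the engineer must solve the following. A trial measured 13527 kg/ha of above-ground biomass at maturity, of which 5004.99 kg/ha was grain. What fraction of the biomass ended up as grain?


HI = grain_yield / biomass
   = 5004.99 / 13527
   = 0.37


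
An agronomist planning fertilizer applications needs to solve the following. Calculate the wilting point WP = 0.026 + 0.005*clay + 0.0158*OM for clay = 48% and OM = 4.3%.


WP = 0.026 + 0.005*48 + 0.0158*4.3
   = 0.026 + 0.2400 + 0.0679
   = 0.3339


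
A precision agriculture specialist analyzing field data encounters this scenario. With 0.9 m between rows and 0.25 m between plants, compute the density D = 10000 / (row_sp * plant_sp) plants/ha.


D = 10000 / (row_sp * plant_sp)
  = 10000 / (0.9 * 0.25)
  = 10000 / 0.2250
  = 44444.44 plants/ha


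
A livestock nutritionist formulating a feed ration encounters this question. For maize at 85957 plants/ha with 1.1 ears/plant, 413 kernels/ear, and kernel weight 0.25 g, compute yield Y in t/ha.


Y = density * ears * kernels * kw
  = 85957 * 1.1 * 413 * 0.25 g/ha
  = 9762566.28 g/ha
  = 9762.57 kg/ha = 9.76 t/ha


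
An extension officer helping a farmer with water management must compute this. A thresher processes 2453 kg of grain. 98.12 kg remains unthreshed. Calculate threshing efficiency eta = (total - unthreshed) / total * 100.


eta = (total - unthreshed) / total * 100
    = (2453 - 98.12) / 2453 * 100
    = 2354.88 / 2453 * 100
    = 96%


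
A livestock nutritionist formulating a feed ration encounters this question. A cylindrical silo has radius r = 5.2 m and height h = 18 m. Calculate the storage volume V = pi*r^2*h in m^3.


V = pi * r^2 * h
  = pi * 5.2^2 * 18
  = pi * 27.04 * 18
  = 1529.08 m^3


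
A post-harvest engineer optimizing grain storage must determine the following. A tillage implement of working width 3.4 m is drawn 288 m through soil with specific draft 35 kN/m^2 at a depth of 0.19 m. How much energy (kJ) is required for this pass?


E = k * d * w * L
  = 35 * 0.19 * 3.4 * 288
  = 6511.68 kJ


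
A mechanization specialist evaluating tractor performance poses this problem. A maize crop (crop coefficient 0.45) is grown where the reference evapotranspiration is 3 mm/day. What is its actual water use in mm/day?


ETc = Kc * ET0
    = 0.45 * 3
    = 1.35 mm/day


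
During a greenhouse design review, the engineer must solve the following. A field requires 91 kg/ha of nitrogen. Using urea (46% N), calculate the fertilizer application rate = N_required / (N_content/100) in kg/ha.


Rate = N_required / (N_content / 100)
     = 91 / (46 / 100)
     = 91 / 0.46
     = 197.83 kg/ha


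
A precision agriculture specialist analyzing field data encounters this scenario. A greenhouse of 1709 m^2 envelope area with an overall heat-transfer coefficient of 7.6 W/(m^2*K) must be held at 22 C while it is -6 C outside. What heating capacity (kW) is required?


dT = 22 - (-6) = 28 K
Q = U * A * dT
  = 7.6 * 1709 * 28
  = 363675.20 W = 363.68 kW


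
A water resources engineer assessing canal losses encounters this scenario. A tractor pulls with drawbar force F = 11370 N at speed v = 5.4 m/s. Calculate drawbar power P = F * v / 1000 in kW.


P = F * v / 1000
  = 11370 * 5.4 / 1000
  = 61398 / 1000
  = 61.40 kW


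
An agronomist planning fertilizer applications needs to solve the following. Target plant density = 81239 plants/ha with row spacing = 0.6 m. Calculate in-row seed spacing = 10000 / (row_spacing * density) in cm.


spacing = 10000 / (row_sp * density)
        = 10000 / (0.6 * 81239)
        = 10000 / 48743.40
        = 0.20516 m = 20.52 cm


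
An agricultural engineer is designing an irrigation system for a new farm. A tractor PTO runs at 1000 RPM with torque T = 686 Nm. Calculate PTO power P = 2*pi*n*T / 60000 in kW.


P = 2*pi*n*T / 60000
  = 2*pi * 1000 * 686 / 60000
  = 4310265.12 / 60000
  = 71.84 kW


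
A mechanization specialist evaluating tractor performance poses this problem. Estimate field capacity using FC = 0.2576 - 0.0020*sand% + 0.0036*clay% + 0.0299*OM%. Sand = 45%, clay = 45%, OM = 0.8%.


FC = 0.2576 - 0.0020*45 + 0.0036*45 + 0.0299*0.8
   = 0.2576 - 0.0900 + 0.1620 + 0.0239
   = 0.3535


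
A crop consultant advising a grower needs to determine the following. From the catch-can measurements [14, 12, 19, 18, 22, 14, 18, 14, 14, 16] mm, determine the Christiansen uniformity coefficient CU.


xbar = 161 / 10 = 16.100
sum|xi - xbar| = 25.200
CU = 100 * (1 - 25.200 / (10 * 16.100))
   = 100 * (1 - 0.1565)
   = 84.35%


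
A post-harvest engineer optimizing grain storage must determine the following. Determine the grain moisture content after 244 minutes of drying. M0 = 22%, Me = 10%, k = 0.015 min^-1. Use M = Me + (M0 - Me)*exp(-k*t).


M = Me + (M0 - Me) * e^(-k*t)
  = 10 + (22 - 10) * e^(-0.015*244)
  = 10 + 12 * e^(-3.660)
  = 10 + 12 * 0.02573
  = 10 + 0.3088
  = 10.31%


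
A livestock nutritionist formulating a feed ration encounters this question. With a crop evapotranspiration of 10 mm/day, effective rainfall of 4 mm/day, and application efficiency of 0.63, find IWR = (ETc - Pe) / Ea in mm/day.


IWR = (ETc - Pe) / Ea
    = (10 - 4) / 0.63
    = 6 / 0.63
    = 9.52 mm/day


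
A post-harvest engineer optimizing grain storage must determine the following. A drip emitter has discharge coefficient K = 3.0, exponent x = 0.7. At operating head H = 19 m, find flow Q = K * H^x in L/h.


Q = K * H^x
  = 3.0 * 19^0.7
  = 3.0 * 7.8547
  = 23.56 L/h


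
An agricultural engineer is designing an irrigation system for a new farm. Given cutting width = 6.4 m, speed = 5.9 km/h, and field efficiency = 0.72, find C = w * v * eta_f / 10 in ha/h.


C = w * v * eta_f / 10
  = 6.4 * 5.9 * 0.72 / 10
  = 27.19 / 10
  = 2.72 ha/h


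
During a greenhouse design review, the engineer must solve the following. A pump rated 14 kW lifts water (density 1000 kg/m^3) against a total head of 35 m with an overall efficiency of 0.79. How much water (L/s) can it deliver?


Q = (P * 1000 * eta) / (rho * g * H)
  = (14 * 1000 * 0.79) / (1000 * 9.81 * 35)
  = 11060 / 343350
  = 0.03221 m^3/s = 32.21 L/s


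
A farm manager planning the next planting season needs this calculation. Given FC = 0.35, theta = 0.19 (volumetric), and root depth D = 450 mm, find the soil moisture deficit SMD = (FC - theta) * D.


SMD = (FC - theta) * D
    = (0.35 - 0.19) * 450
    = 0.160 * 450
    = 72 mm


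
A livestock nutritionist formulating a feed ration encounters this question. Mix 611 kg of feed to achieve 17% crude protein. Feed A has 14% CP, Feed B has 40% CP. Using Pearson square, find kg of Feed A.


parts_A = CP_b - target = 40 - 17 = 23
parts_B = target - CP_a = 17 - 14 = 3
total_parts = 23 + 3 = 26
Feed A = 611 * 23 / 26 = 540.50 kg
Feed B = 611 * 3 / 26 = 70.50 kg

540.50 kg


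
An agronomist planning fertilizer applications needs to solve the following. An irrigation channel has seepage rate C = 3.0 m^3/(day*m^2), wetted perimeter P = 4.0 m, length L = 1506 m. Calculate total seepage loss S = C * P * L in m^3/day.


S = C * P * L
  = 3.0 * 4.0 * 1506
  = 18072 m^3/day


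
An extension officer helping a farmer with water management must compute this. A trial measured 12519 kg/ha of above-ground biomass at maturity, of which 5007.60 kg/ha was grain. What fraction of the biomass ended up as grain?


HI = grain_yield / biomass
   = 5007.60 / 12519
   = 0.40


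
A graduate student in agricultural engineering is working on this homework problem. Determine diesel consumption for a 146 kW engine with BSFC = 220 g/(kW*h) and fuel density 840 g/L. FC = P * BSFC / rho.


FC = P * BSFC / rho_fuel
   = 146 * 220 / 840
   = 32120 / 840
   = 38.24 L/h


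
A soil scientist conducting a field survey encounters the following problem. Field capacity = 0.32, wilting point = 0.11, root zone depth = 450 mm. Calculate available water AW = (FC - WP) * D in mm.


AW = (FC - WP) * D
   = (0.32 - 0.11) * 450
   = 0.21 * 450
   = 94.50 mm


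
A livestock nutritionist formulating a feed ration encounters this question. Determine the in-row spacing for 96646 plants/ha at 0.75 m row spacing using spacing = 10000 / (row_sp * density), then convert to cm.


spacing = 10000 / (row_sp * density)
        = 10000 / (0.75 * 96646)
        = 10000 / 72484.50
        = 0.13796 m = 13.80 cm


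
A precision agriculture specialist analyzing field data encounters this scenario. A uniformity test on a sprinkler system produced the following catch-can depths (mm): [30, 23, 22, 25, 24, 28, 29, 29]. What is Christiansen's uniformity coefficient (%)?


xbar = 210 / 8 = 26.250
sum|xi - xbar| = 22
CU = 100 * (1 - 22 / (8 * 26.250))
   = 100 * (1 - 0.1048)
   = 89.52%


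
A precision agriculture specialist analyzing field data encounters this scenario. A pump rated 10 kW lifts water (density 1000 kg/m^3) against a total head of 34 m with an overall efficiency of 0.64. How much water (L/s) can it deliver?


Q = (P * 1000 * eta) / (rho * g * H)
  = (10 * 1000 * 0.64) / (1000 * 9.81 * 34)
  = 6400 / 333540
  = 0.01919 m^3/s = 19.19 L/s


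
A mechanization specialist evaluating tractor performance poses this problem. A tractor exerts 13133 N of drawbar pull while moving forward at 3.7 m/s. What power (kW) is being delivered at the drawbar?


P = F * v / 1000
  = 13133 * 3.7 / 1000
  = 48592.10 / 1000
  = 48.59 kW


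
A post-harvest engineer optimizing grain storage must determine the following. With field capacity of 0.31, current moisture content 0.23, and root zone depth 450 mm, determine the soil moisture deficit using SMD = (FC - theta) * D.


SMD = (FC - theta) * D
    = (0.31 - 0.23) * 450
    = 0.080 * 450
    = 36 mm


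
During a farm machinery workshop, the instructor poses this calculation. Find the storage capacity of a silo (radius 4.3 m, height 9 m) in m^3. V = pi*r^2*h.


V = pi * r^2 * h
  = pi * 4.3^2 * 9
  = pi * 18.49 * 9
  = 522.79 m^3


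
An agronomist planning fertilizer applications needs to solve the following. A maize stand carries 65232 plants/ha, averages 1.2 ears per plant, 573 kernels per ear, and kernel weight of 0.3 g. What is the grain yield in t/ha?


Y = density * ears * kernels * kw
  = 65232 * 1.2 * 573 * 0.3 g/ha
  = 13456056.96 g/ha
  = 13456.06 kg/ha = 13.46 t/ha


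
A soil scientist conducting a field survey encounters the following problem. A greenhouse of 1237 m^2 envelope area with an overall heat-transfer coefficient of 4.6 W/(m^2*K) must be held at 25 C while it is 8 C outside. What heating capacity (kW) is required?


dT = 25 - (8) = 17 K
Q = U * A * dT
  = 4.6 * 1237 * 17
  = 96733.40 W = 96.73 kW


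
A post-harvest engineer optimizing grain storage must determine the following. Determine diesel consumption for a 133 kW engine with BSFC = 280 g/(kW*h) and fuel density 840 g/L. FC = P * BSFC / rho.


FC = P * BSFC / rho_fuel
   = 133 * 280 / 840
   = 37240 / 840
   = 44.33 L/h


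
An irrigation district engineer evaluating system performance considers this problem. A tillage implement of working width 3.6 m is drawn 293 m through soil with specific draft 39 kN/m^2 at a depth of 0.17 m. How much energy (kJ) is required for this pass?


E = k * d * w * L
  = 39 * 0.17 * 3.6 * 293
  = 6993.32 kJ


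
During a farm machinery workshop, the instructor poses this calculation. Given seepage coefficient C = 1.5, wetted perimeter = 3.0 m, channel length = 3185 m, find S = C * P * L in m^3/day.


S = C * P * L
  = 1.5 * 3.0 * 3185
  = 14332.50 m^3/day


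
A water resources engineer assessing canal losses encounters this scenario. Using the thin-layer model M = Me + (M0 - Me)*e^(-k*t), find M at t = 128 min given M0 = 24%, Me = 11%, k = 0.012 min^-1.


M = Me + (M0 - Me) * e^(-k*t)
  = 11 + (24 - 11) * e^(-0.012*128)
  = 11 + 13 * e^(-1.536)
  = 11 + 13 * 0.21524
  = 11 + 2.7981
  = 13.80%


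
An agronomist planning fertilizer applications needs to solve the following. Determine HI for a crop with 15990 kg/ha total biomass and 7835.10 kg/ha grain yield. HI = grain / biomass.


HI = grain_yield / biomass
   = 7835.10 / 15990
   = 0.49


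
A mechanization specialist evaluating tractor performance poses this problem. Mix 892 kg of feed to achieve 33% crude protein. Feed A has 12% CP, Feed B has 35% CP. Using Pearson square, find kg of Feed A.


parts_A = CP_b - target = 35 - 33 = 2
parts_B = target - CP_a = 33 - 12 = 21
total_parts = 2 + 21 = 23
Feed A = 892 * 2 / 23 = 77.57 kg
Feed B = 892 * 21 / 23 = 814.43 kg

77.57 kg


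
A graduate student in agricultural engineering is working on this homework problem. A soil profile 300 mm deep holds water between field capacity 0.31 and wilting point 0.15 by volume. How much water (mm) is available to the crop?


AW = (FC - WP) * D
   = (0.31 - 0.15) * 300
   = 0.16 * 300
   = 48 mm


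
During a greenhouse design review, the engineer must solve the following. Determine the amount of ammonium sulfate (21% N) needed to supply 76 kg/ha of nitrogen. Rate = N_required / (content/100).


Rate = N_required / (N_content / 100)
     = 76 / (21 / 100)
     = 76 / 0.21
     = 361.90 kg/ha


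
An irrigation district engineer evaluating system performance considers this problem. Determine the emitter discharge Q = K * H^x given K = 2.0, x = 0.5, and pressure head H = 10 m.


Q = K * H^x
  = 2.0 * 10^0.5
  = 2.0 * 3.1623
  = 6.32 L/h


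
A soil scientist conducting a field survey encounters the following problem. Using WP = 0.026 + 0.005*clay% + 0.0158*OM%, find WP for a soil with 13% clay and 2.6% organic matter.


WP = 0.026 + 0.005*13 + 0.0158*2.6
   = 0.026 + 0.0650 + 0.0411
   = 0.1321


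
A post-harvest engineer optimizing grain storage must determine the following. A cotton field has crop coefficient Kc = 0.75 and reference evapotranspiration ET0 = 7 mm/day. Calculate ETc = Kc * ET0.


ETc = Kc * ET0
    = 0.75 * 7
    = 5.25 mm/day


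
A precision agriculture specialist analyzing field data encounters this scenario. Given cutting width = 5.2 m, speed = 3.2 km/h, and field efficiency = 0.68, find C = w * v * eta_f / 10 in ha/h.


C = w * v * eta_f / 10
  = 5.2 * 3.2 * 0.68 / 10
  = 11.32 / 10
  = 1.13 ha/h


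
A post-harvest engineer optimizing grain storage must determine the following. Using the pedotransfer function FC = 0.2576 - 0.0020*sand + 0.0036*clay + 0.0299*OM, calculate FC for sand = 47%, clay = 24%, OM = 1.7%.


FC = 0.2576 - 0.0020*47 + 0.0036*24 + 0.0299*1.7
   = 0.2576 - 0.0940 + 0.0864 + 0.0508
   = 0.3008


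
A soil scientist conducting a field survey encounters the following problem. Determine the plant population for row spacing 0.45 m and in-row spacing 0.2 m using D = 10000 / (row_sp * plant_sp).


D = 10000 / (row_sp * plant_sp)
  = 10000 / (0.45 * 0.2)
  = 10000 / 0.0900
  = 111111.11 plants/ha


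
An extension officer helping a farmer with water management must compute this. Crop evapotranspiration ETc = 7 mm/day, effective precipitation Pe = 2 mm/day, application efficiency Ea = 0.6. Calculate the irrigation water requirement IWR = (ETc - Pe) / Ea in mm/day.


IWR = (ETc - Pe) / Ea
    = (7 - 2) / 0.6
    = 5 / 0.6
    = 8.33 mm/day


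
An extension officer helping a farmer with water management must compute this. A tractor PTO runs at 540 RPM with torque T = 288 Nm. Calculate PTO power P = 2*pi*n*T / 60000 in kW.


P = 2*pi*n*T / 60000
  = 2*pi * 540 * 288 / 60000
  = 977160.98 / 60000
  = 16.29 kW


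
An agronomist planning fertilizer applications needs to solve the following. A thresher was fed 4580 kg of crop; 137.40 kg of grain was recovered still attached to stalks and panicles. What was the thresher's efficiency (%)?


eta = (total - unthreshed) / total * 100
    = (4580 - 137.40) / 4580 * 100
    = 4442.60 / 4580 * 100
    = 97%


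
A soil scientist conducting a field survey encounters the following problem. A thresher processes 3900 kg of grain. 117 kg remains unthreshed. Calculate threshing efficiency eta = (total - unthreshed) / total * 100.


eta = (total - unthreshed) / total * 100
    = (3900 - 117) / 3900 * 100
    = 3783 / 3900 * 100
    = 97%


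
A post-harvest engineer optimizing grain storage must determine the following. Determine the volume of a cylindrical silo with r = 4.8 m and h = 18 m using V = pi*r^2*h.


V = pi * r^2 * h
  = pi * 4.8^2 * 18
  = pi * 23.04 * 18
  = 1302.88 m^3


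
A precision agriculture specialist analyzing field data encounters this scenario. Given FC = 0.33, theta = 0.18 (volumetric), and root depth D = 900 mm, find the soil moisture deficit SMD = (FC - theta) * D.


SMD = (FC - theta) * D
    = (0.33 - 0.18) * 900
    = 0.150 * 900
    = 135 mm


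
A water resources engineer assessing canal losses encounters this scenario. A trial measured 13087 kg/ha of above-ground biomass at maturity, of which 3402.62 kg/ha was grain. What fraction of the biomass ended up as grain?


HI = grain_yield / biomass
   = 3402.62 / 13087
   = 0.26


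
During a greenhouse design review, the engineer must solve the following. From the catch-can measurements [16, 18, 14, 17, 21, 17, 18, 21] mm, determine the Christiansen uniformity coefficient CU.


xbar = 142 / 8 = 17.750
sum|xi - xbar| = 14
CU = 100 * (1 - 14 / (8 * 17.750))
   = 100 * (1 - 0.0986)
   = 90.14%


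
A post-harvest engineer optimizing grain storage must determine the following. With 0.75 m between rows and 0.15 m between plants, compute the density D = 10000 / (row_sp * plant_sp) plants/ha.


D = 10000 / (row_sp * plant_sp)
  = 10000 / (0.75 * 0.15)
  = 10000 / 0.1125
  = 88888.89 plants/ha


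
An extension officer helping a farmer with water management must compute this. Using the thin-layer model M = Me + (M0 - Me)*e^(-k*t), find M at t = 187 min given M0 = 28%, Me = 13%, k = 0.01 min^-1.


M = Me + (M0 - Me) * e^(-k*t)
  = 13 + (28 - 13) * e^(-0.01*187)
  = 13 + 15 * e^(-1.870)
  = 13 + 15 * 0.15412
  = 13 + 2.3119
  = 15.31%


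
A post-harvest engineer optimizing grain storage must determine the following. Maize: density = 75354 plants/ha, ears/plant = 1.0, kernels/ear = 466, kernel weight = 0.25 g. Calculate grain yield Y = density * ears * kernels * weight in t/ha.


Y = density * ears * kernels * kw
  = 75354 * 1.0 * 466 * 0.25 g/ha
  = 8778741 g/ha
  = 8778.74 kg/ha = 8.78 t/ha


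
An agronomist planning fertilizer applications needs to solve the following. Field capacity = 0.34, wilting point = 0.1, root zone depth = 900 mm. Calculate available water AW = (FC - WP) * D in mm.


AW = (FC - WP) * D
   = (0.34 - 0.1) * 900
   = 0.24 * 900
   = 216 mm


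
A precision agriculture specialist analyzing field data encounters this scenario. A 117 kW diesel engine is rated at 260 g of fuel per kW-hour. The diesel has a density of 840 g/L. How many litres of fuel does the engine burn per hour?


FC = P * BSFC / rho_fuel
   = 117 * 260 / 840
   = 30420 / 840
   = 36.21 L/h


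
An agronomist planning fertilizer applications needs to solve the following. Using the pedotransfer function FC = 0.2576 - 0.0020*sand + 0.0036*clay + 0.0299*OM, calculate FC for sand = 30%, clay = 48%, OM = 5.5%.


FC = 0.2576 - 0.0020*30 + 0.0036*48 + 0.0299*5.5
   = 0.2576 - 0.0600 + 0.1728 + 0.1645
   = 0.5349


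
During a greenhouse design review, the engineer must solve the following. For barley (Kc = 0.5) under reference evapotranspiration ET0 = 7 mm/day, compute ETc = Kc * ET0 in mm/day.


ETc = Kc * ET0
    = 0.5 * 7
    = 3.50 mm/day


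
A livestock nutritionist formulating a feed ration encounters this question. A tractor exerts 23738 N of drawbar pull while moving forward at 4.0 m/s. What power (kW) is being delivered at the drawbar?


P = F * v / 1000
  = 23738 * 4.0 / 1000
  = 94952 / 1000
  = 94.95 kW


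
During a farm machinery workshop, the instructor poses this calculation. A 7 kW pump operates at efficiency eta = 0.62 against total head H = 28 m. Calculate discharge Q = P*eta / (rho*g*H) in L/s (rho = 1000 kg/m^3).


Q = (P * 1000 * eta) / (rho * g * H)
  = (7 * 1000 * 0.62) / (1000 * 9.81 * 28)
  = 4340 / 274680
  = 0.01580 m^3/s = 15.80 L/s


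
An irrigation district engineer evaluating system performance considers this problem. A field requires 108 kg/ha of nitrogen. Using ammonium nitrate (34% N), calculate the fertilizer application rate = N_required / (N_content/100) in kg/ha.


Rate = N_required / (N_content / 100)
     = 108 / (34 / 100)
     = 108 / 0.34
     = 317.65 kg/ha


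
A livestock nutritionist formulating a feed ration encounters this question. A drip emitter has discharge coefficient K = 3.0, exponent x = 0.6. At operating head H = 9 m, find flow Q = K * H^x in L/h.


Q = K * H^x
  = 3.0 * 9^0.6
  = 3.0 * 3.7372
  = 11.21 L/h


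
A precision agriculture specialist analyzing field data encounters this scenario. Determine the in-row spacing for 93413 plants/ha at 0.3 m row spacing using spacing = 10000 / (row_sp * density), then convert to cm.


spacing = 10000 / (row_sp * density)
        = 10000 / (0.3 * 93413)
        = 10000 / 28023.90
        = 0.35684 m = 35.68 cm


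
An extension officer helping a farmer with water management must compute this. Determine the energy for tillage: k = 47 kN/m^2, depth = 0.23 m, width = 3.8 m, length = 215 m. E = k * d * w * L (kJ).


E = k * d * w * L
  = 47 * 0.23 * 3.8 * 215
  = 8831.77 kJ


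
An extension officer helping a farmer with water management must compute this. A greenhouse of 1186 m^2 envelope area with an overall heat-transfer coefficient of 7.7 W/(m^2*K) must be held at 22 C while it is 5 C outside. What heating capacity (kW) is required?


dT = 22 - (5) = 17 K
Q = U * A * dT
  = 7.7 * 1186 * 17
  = 155247.40 W = 155.25 kW


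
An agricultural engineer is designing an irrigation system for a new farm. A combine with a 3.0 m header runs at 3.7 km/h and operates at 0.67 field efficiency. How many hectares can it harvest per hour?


C = w * v * eta_f / 10
  = 3.0 * 3.7 * 0.67 / 10
  = 7.44 / 10
  = 0.74 ha/h


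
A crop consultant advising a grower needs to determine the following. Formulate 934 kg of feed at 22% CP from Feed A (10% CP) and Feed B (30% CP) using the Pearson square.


parts_A = CP_b - target = 30 - 22 = 8
parts_B = target - CP_a = 22 - 10 = 12
total_parts = 8 + 12 = 20
Feed A = 934 * 8 / 20 = 373.60 kg
Feed B = 934 * 12 / 20 = 560.40 kg

373.60 kg


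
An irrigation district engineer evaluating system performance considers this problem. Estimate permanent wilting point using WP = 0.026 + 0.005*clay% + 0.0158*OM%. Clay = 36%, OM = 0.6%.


WP = 0.026 + 0.005*36 + 0.0158*0.6
   = 0.026 + 0.1800 + 0.0095
   = 0.2155


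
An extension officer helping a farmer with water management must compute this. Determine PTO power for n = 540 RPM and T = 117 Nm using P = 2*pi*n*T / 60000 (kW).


P = 2*pi*n*T / 60000
  = 2*pi * 540 * 117 / 60000
  = 396971.65 / 60000
  = 6.62 kW


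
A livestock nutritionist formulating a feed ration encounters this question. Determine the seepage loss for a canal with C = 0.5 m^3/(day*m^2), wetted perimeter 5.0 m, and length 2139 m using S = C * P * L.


S = C * P * L
  = 0.5 * 5.0 * 2139
  = 5347.50 m^3/day


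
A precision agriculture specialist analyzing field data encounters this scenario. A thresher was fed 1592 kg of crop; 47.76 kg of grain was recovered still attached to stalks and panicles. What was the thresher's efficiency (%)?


eta = (total - unthreshed) / total * 100
    = (1592 - 47.76) / 1592 * 100
    = 1544.24 / 1592 * 100
    = 97%


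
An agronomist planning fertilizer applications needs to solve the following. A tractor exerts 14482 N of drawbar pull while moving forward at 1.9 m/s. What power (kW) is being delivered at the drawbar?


P = F * v / 1000
  = 14482 * 1.9 / 1000
  = 27515.80 / 1000
  = 27.52 kW


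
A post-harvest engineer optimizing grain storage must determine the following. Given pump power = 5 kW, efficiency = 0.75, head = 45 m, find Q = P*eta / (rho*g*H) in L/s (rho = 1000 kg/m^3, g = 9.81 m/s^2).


Q = (P * 1000 * eta) / (rho * g * H)
  = (5 * 1000 * 0.75) / (1000 * 9.81 * 45)
  = 3750 / 441450
  = 0.00849 m^3/s = 8.49 L/s


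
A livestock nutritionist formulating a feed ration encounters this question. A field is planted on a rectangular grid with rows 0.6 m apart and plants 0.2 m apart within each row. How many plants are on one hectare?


D = 10000 / (row_sp * plant_sp)
  = 10000 / (0.6 * 0.2)
  = 10000 / 0.1200
  = 83333.33 plants/ha


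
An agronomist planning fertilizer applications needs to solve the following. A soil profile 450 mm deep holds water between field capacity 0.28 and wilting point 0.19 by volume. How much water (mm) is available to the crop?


AW = (FC - WP) * D
   = (0.28 - 0.19) * 450
   = 0.09 * 450
   = 40.50 mm


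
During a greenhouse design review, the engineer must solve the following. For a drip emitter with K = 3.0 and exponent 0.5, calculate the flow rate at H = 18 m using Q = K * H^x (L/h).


Q = K * H^x
  = 3.0 * 18^0.5
  = 3.0 * 4.2426
  = 12.73 L/h


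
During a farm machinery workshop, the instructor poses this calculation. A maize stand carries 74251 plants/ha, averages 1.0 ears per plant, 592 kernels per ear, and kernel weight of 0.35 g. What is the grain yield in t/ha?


Y = density * ears * kernels * kw
  = 74251 * 1.0 * 592 * 0.35 g/ha
  = 15384807.20 g/ha
  = 15384.81 kg/ha = 15.38 t/ha


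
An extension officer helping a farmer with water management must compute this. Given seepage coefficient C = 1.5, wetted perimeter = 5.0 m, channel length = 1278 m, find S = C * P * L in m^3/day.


S = C * P * L
  = 1.5 * 5.0 * 1278
  = 9585 m^3/day


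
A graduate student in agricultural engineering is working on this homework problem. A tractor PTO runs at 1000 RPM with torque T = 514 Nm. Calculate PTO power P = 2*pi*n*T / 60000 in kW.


P = 2*pi*n*T / 60000
  = 2*pi * 1000 * 514 / 60000
  = 3229557.25 / 60000
  = 53.83 kW


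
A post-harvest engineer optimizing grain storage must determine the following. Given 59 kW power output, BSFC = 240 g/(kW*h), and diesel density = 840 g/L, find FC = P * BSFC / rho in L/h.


FC = P * BSFC / rho_fuel
   = 59 * 240 / 840
   = 14160 / 840
   = 16.86 L/h


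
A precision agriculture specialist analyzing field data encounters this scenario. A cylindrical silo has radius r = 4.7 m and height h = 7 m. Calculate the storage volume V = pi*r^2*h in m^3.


V = pi * r^2 * h
  = pi * 4.7^2 * 7
  = pi * 22.09 * 7
  = 485.78 m^3


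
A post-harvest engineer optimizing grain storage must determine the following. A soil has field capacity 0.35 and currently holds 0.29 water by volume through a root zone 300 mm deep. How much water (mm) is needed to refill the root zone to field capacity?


SMD = (FC - theta) * D
    = (0.35 - 0.29) * 300
    = 0.060 * 300
    = 18 mm
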